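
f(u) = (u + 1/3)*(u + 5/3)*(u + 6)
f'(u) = (u + 1/3)*(u + 5/3) + (u + 1/3)*(u + 6) + (u + 5/3)*(u + 6) = 3*u^2 + 16*u + 113/9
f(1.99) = 67.88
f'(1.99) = 56.28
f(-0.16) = 1.53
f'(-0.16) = 10.07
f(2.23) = 82.20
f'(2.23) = 63.15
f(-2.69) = 7.98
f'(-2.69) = -8.78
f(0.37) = 9.12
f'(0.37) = 18.89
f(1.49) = 43.11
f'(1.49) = 43.06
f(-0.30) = 0.26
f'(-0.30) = 8.03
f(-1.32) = -1.60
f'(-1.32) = -3.34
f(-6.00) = 0.00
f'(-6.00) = 24.56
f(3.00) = 140.00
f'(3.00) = 87.56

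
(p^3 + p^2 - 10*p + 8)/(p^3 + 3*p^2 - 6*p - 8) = (p - 1)/(p + 1)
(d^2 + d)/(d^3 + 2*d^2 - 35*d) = (d + 1)/(d^2 + 2*d - 35)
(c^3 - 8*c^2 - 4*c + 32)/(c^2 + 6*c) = (c^3 - 8*c^2 - 4*c + 32)/(c*(c + 6))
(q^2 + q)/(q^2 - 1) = q/(q - 1)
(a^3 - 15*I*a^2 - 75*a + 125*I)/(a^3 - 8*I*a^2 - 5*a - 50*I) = (a - 5*I)/(a + 2*I)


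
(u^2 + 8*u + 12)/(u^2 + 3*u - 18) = (u + 2)/(u - 3)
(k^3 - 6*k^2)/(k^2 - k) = k*(k - 6)/(k - 1)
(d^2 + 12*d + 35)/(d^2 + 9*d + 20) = (d + 7)/(d + 4)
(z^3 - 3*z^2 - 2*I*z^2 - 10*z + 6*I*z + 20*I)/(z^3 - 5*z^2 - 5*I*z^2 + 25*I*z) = (z^2 + 2*z*(1 - I) - 4*I)/(z*(z - 5*I))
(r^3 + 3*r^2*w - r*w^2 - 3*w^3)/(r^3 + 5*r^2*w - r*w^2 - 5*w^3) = (r + 3*w)/(r + 5*w)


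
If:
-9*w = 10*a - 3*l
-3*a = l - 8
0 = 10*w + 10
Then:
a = 33/19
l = 53/19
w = -1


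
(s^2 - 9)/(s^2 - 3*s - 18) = (s - 3)/(s - 6)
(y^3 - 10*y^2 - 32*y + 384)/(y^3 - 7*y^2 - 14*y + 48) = (y^2 - 2*y - 48)/(y^2 + y - 6)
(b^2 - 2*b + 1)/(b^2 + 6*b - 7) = (b - 1)/(b + 7)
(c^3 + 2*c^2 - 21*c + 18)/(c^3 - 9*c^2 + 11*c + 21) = (c^2 + 5*c - 6)/(c^2 - 6*c - 7)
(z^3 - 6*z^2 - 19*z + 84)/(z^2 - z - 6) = (z^2 - 3*z - 28)/(z + 2)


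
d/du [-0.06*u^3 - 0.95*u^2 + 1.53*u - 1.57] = -0.18*u^2 - 1.9*u + 1.53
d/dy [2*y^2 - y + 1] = 4*y - 1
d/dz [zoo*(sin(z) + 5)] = zoo*cos(z)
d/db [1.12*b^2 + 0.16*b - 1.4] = 2.24*b + 0.16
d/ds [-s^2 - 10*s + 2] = -2*s - 10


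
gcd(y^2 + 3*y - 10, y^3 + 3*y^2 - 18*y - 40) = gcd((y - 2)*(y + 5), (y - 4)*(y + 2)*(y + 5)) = y + 5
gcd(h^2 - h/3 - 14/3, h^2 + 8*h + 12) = h + 2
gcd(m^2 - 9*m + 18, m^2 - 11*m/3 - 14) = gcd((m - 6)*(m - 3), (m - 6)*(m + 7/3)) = m - 6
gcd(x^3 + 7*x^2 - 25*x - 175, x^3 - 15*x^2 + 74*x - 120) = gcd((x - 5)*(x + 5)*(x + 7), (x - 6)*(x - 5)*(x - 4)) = x - 5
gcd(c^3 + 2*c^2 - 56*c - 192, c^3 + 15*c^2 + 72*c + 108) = c + 6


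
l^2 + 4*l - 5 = (l - 1)*(l + 5)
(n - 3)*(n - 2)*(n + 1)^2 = n^4 - 3*n^3 - 3*n^2 + 7*n + 6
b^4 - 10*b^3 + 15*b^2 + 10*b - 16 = (b - 8)*(b - 2)*(b - 1)*(b + 1)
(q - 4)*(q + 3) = q^2 - q - 12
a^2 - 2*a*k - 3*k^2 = (a - 3*k)*(a + k)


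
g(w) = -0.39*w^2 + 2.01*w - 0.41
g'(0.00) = 2.01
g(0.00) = -0.41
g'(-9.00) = 9.03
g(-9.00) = -50.09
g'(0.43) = 1.67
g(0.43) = 0.38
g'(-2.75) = 4.16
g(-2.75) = -8.89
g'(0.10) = 1.93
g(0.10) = -0.21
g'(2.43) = 0.11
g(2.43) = 2.17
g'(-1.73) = 3.36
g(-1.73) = -5.05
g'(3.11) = -0.42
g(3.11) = 2.07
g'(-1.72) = 3.35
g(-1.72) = -5.02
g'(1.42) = 0.90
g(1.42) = 1.66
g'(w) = 2.01 - 0.78*w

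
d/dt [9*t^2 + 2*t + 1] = 18*t + 2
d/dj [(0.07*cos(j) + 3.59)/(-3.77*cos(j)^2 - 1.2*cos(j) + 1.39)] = (0.2639*sin(j)^2 - 27.0686*cos(j) - 4.6692)*sin(j)/(3.77*cos(j)^2 + 1.2*cos(j) - 1.39)^2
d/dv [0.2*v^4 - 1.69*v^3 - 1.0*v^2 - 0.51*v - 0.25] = 0.8*v^3 - 5.07*v^2 - 2.0*v - 0.51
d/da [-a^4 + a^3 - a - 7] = -4*a^3 + 3*a^2 - 1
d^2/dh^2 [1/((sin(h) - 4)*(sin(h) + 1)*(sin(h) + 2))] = (-9*sin(h)^5 + 20*sin(h)^4 + 8*sin(h)^3 - 126*sin(h)^2 + 4*sin(h) + 184)/((sin(h) - 4)^3*(sin(h) + 1)^2*(sin(h) + 2)^3)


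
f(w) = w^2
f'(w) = 2*w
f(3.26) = 10.63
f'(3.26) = 6.52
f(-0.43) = 0.18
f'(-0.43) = -0.86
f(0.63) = 0.40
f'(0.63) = 1.26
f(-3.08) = 9.49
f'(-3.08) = -6.16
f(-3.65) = 13.32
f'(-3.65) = -7.30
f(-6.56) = 43.03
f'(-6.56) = -13.12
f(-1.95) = 3.80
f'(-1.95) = -3.90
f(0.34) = 0.12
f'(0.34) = 0.68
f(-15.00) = 225.00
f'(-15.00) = -30.00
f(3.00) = 9.00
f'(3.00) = 6.00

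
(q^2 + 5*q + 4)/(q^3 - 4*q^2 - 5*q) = (q + 4)/(q*(q - 5))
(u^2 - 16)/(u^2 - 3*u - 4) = (u + 4)/(u + 1)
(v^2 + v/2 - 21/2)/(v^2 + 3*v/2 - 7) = (v - 3)/(v - 2)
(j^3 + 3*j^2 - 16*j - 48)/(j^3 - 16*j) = (j + 3)/j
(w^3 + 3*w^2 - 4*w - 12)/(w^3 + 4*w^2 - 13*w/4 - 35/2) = 4*(w^2 + 5*w + 6)/(4*w^2 + 24*w + 35)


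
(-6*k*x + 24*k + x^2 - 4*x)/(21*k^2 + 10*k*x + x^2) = (-6*k*x + 24*k + x^2 - 4*x)/(21*k^2 + 10*k*x + x^2)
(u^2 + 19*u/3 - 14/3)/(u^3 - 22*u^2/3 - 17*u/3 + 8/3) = (3*u^2 + 19*u - 14)/(3*u^3 - 22*u^2 - 17*u + 8)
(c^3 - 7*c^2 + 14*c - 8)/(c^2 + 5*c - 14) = (c^2 - 5*c + 4)/(c + 7)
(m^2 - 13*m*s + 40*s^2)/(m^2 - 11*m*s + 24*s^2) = (-m + 5*s)/(-m + 3*s)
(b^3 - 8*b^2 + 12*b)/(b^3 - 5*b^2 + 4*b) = (b^2 - 8*b + 12)/(b^2 - 5*b + 4)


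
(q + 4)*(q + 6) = q^2 + 10*q + 24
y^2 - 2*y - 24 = (y - 6)*(y + 4)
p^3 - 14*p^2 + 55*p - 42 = (p - 7)*(p - 6)*(p - 1)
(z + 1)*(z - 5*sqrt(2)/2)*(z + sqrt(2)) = z^3 - 3*sqrt(2)*z^2/2 + z^2 - 5*z - 3*sqrt(2)*z/2 - 5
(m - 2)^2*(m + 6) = m^3 + 2*m^2 - 20*m + 24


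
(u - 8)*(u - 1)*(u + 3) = u^3 - 6*u^2 - 19*u + 24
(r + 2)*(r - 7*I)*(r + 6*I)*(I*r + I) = I*r^4 + r^3 + 3*I*r^3 + 3*r^2 + 44*I*r^2 + 2*r + 126*I*r + 84*I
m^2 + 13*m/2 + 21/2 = (m + 3)*(m + 7/2)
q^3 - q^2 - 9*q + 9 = (q - 3)*(q - 1)*(q + 3)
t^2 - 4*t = t*(t - 4)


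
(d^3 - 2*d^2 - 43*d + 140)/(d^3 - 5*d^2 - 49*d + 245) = (d - 4)/(d - 7)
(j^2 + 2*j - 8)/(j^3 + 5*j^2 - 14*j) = (j + 4)/(j*(j + 7))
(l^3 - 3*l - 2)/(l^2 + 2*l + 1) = l - 2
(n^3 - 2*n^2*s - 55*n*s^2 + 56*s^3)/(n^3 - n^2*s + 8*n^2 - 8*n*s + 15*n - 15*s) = (n^2 - n*s - 56*s^2)/(n^2 + 8*n + 15)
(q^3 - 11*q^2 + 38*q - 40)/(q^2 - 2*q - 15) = (q^2 - 6*q + 8)/(q + 3)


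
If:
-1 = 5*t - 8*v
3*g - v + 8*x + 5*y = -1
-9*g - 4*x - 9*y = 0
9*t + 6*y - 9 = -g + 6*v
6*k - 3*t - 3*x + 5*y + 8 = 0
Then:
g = -516*y/625 - 12/625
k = -4567*y/3000 - 143/375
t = 1163/625 - 616*y/625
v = 161/125 - 77*y/125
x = 27/625 - 981*y/2500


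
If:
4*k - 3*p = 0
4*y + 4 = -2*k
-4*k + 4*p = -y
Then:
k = 6/5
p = 8/5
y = -8/5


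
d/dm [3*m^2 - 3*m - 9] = 6*m - 3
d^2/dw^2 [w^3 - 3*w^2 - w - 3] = 6*w - 6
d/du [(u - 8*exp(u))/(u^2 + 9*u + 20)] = ((1 - 8*exp(u))*(u^2 + 9*u + 20) - (u - 8*exp(u))*(2*u + 9))/(u^2 + 9*u + 20)^2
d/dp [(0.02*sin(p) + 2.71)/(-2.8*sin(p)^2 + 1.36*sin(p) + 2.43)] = (0.056*sin(p)^2 + 15.176*sin(p) - 3.637)*cos(p)/(7.84*sin(p)^4 - 7.616*sin(p)^3 - 11.7584*sin(p)^2 + 6.6096*sin(p) + 5.9049)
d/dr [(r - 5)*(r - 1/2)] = 2*r - 11/2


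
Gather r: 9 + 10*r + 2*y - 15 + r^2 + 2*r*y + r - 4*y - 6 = r^2 + r*(2*y + 11) - 2*y - 12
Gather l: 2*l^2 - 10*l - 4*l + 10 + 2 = 2*l^2 - 14*l + 12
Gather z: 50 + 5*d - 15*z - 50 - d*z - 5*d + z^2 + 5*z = z^2 + z*(-d - 10)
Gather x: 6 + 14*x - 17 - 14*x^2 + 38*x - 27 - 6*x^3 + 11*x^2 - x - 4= -6*x^3 - 3*x^2 + 51*x - 42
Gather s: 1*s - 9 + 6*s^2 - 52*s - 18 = 6*s^2 - 51*s - 27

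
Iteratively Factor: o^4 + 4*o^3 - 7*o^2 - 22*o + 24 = (o + 4)*(o^3 - 7*o + 6) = (o - 2)*(o + 4)*(o^2 + 2*o - 3) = (o - 2)*(o - 1)*(o + 4)*(o + 3)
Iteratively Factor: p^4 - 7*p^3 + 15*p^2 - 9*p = (p - 3)*(p^3 - 4*p^2 + 3*p) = (p - 3)*(p - 1)*(p^2 - 3*p) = p*(p - 3)*(p - 1)*(p - 3)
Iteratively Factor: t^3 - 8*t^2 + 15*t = (t - 5)*(t^2 - 3*t) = (t - 5)*(t - 3)*(t)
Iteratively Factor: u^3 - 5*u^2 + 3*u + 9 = (u - 3)*(u^2 - 2*u - 3) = (u - 3)^2*(u + 1)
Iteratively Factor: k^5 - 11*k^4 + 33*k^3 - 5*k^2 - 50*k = (k)*(k^4 - 11*k^3 + 33*k^2 - 5*k - 50) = k*(k + 1)*(k^3 - 12*k^2 + 45*k - 50) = k*(k - 2)*(k + 1)*(k^2 - 10*k + 25) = k*(k - 5)*(k - 2)*(k + 1)*(k - 5)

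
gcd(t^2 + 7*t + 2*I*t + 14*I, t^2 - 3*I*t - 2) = 1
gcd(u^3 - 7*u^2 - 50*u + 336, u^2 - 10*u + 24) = u - 6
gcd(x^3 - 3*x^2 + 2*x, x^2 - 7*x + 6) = x - 1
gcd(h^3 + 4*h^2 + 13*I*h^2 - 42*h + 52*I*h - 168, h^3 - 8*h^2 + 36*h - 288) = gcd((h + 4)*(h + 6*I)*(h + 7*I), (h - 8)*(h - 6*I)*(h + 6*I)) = h + 6*I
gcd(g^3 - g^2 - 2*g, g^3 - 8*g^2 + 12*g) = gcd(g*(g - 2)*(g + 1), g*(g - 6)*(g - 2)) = g^2 - 2*g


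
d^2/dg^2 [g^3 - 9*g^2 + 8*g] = 6*g - 18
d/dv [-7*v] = -7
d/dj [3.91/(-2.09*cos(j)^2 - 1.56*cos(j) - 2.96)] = -(16.3438*cos(j) + 6.0996)*sin(j)/(2.09*cos(j)^2 + 1.56*cos(j) + 2.96)^2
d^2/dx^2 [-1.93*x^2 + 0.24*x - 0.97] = -3.86000000000000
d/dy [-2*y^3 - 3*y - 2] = -6*y^2 - 3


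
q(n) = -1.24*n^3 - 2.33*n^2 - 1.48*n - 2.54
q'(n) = -3.72*n^2 - 4.66*n - 1.48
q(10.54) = -1728.91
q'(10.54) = -463.86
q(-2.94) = 13.18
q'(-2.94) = -19.93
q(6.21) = -398.54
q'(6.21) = -173.88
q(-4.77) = 86.08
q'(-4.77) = -63.89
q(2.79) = -51.74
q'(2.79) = -43.44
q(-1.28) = -1.86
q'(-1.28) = -1.61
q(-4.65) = 78.64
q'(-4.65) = -60.25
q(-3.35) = 22.89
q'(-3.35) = -27.62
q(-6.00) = 190.30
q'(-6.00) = -107.44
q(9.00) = -1108.55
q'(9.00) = -344.74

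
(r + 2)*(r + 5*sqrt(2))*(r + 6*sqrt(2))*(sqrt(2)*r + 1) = sqrt(2)*r^4 + 2*sqrt(2)*r^3 + 23*r^3 + 46*r^2 + 71*sqrt(2)*r^2 + 60*r + 142*sqrt(2)*r + 120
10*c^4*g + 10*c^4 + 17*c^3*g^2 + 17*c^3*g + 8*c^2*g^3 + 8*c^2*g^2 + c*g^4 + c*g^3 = (c + g)*(2*c + g)*(5*c + g)*(c*g + c)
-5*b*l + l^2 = l*(-5*b + l)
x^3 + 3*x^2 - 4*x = x*(x - 1)*(x + 4)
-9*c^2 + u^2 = (-3*c + u)*(3*c + u)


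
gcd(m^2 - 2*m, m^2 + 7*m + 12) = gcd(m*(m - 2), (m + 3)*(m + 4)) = 1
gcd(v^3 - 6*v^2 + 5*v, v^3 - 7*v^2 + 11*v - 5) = v^2 - 6*v + 5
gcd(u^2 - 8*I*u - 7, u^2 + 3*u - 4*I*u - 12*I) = 1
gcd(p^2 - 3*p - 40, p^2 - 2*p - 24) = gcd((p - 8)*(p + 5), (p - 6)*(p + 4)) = 1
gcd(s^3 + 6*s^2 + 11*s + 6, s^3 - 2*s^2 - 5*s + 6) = s + 2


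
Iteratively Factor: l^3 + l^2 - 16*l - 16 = (l - 4)*(l^2 + 5*l + 4) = (l - 4)*(l + 1)*(l + 4)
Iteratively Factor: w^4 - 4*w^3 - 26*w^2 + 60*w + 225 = (w - 5)*(w^3 + w^2 - 21*w - 45) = (w - 5)*(w + 3)*(w^2 - 2*w - 15) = (w - 5)*(w + 3)^2*(w - 5)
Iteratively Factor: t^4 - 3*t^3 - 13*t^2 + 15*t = (t - 5)*(t^3 + 2*t^2 - 3*t) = (t - 5)*(t + 3)*(t^2 - t) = (t - 5)*(t - 1)*(t + 3)*(t)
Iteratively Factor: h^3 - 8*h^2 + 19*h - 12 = (h - 3)*(h^2 - 5*h + 4) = (h - 3)*(h - 1)*(h - 4)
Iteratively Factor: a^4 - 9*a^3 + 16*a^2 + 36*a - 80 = (a + 2)*(a^3 - 11*a^2 + 38*a - 40) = (a - 5)*(a + 2)*(a^2 - 6*a + 8) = (a - 5)*(a - 4)*(a + 2)*(a - 2)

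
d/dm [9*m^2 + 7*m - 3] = 18*m + 7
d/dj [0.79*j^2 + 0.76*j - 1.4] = 1.58*j + 0.76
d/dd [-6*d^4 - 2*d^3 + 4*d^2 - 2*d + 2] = -24*d^3 - 6*d^2 + 8*d - 2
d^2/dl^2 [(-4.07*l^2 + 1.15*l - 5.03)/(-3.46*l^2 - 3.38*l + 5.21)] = (-122.730352*l^3 + 801.51246*l^2 + 228.565524*l + 476.727494)/(41.421736*l^6 + 121.392024*l^5 - 68.530836*l^4 - 326.964976*l^3 + 103.192386*l^2 + 275.241174*l - 141.420761)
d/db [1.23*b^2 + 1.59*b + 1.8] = 2.46*b + 1.59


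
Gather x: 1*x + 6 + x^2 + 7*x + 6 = x^2 + 8*x + 12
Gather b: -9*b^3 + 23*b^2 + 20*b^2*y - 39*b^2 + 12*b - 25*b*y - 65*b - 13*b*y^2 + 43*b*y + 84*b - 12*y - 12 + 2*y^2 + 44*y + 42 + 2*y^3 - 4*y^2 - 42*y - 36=-9*b^3 + b^2*(20*y - 16) + b*(-13*y^2 + 18*y + 31) + 2*y^3 - 2*y^2 - 10*y - 6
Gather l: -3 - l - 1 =-l - 4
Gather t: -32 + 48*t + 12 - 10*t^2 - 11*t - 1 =-10*t^2 + 37*t - 21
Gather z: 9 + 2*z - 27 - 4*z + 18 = -2*z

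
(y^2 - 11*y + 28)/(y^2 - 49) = (y - 4)/(y + 7)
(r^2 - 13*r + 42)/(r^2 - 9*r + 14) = (r - 6)/(r - 2)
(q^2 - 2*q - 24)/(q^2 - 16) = (q - 6)/(q - 4)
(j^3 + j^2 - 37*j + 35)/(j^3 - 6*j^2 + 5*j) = (j + 7)/j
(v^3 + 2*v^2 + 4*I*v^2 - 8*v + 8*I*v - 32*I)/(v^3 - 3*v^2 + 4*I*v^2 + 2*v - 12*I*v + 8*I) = (v + 4)/(v - 1)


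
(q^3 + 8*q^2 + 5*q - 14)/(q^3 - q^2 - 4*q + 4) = (q + 7)/(q - 2)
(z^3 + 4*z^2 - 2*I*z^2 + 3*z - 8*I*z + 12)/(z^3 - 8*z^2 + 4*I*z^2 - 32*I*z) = (z^3 + 2*z^2*(2 - I) + z*(3 - 8*I) + 12)/(z*(z^2 + 4*z*(-2 + I) - 32*I))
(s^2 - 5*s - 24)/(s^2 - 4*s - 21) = (s - 8)/(s - 7)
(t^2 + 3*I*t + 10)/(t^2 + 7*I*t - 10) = (t - 2*I)/(t + 2*I)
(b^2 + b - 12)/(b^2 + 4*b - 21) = (b + 4)/(b + 7)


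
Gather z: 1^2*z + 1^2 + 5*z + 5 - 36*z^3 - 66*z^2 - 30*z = -36*z^3 - 66*z^2 - 24*z + 6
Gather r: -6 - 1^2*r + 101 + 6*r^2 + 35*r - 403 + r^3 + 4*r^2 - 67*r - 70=r^3 + 10*r^2 - 33*r - 378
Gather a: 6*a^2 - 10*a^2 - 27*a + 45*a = -4*a^2 + 18*a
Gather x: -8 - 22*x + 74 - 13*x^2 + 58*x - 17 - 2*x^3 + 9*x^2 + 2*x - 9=-2*x^3 - 4*x^2 + 38*x + 40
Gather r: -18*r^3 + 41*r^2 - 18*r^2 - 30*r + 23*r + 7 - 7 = -18*r^3 + 23*r^2 - 7*r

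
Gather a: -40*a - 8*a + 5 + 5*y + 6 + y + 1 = -48*a + 6*y + 12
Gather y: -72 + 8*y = 8*y - 72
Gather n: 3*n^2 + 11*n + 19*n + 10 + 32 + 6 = 3*n^2 + 30*n + 48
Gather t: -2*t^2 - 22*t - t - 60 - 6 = -2*t^2 - 23*t - 66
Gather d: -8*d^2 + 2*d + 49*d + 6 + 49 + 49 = -8*d^2 + 51*d + 104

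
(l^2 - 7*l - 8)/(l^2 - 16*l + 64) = (l + 1)/(l - 8)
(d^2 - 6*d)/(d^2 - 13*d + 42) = d/(d - 7)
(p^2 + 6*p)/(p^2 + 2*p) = (p + 6)/(p + 2)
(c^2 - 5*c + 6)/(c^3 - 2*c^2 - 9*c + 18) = 1/(c + 3)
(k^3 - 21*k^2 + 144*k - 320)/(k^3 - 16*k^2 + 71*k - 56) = (k^2 - 13*k + 40)/(k^2 - 8*k + 7)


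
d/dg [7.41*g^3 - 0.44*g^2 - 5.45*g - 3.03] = 22.23*g^2 - 0.88*g - 5.45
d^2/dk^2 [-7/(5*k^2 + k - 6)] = 14*(25*k^2 + 5*k - (10*k + 1)^2 - 30)/(5*k^2 + k - 6)^3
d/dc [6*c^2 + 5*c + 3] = 12*c + 5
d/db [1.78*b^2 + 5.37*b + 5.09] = 3.56*b + 5.37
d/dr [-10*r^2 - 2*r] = -20*r - 2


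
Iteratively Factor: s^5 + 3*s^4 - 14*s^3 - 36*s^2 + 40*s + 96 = (s - 2)*(s^4 + 5*s^3 - 4*s^2 - 44*s - 48) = (s - 2)*(s + 2)*(s^3 + 3*s^2 - 10*s - 24) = (s - 3)*(s - 2)*(s + 2)*(s^2 + 6*s + 8) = (s - 3)*(s - 2)*(s + 2)^2*(s + 4)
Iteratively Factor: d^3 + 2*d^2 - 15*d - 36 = (d + 3)*(d^2 - d - 12) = (d - 4)*(d + 3)*(d + 3)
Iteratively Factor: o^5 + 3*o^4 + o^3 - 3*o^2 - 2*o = (o + 2)*(o^4 + o^3 - o^2 - o) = o*(o + 2)*(o^3 + o^2 - o - 1) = o*(o + 1)*(o + 2)*(o^2 - 1) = o*(o + 1)^2*(o + 2)*(o - 1)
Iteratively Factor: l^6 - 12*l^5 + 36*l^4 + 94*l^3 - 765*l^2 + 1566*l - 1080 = (l + 4)*(l^5 - 16*l^4 + 100*l^3 - 306*l^2 + 459*l - 270) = (l - 3)*(l + 4)*(l^4 - 13*l^3 + 61*l^2 - 123*l + 90) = (l - 5)*(l - 3)*(l + 4)*(l^3 - 8*l^2 + 21*l - 18) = (l - 5)*(l - 3)^2*(l + 4)*(l^2 - 5*l + 6) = (l - 5)*(l - 3)^2*(l - 2)*(l + 4)*(l - 3)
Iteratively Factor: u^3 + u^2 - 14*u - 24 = (u + 2)*(u^2 - u - 12) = (u + 2)*(u + 3)*(u - 4)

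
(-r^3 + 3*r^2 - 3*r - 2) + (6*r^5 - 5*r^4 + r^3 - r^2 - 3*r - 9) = 6*r^5 - 5*r^4 + 2*r^2 - 6*r - 11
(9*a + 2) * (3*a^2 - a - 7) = 27*a^3 - 3*a^2 - 65*a - 14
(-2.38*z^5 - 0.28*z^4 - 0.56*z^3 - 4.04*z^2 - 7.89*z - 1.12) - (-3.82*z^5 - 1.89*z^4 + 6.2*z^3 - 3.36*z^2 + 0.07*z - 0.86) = 1.44*z^5 + 1.61*z^4 - 6.76*z^3 - 0.68*z^2 - 7.96*z - 0.26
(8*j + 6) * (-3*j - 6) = -24*j^2 - 66*j - 36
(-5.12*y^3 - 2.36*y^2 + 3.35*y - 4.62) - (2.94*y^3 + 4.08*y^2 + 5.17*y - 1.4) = -8.06*y^3 - 6.44*y^2 - 1.82*y - 3.22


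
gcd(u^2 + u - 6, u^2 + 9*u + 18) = u + 3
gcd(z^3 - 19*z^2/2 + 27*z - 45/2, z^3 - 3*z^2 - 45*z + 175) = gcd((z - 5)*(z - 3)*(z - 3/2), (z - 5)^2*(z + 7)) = z - 5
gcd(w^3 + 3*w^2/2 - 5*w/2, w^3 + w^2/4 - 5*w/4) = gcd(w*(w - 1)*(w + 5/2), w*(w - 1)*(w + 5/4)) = w^2 - w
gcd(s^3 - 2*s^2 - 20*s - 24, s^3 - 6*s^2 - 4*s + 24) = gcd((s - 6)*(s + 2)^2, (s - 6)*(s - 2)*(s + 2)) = s^2 - 4*s - 12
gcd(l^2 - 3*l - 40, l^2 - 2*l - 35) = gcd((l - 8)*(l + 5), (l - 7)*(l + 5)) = l + 5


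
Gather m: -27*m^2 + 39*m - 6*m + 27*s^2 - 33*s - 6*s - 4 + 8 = -27*m^2 + 33*m + 27*s^2 - 39*s + 4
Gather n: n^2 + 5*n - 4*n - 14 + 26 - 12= n^2 + n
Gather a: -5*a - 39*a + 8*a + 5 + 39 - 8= 36 - 36*a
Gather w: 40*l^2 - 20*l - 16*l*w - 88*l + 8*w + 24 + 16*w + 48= 40*l^2 - 108*l + w*(24 - 16*l) + 72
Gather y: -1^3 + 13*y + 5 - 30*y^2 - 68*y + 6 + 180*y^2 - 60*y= 150*y^2 - 115*y + 10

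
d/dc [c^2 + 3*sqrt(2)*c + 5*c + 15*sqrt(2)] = 2*c + 3*sqrt(2) + 5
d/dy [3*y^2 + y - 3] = 6*y + 1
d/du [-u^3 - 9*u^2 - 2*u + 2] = -3*u^2 - 18*u - 2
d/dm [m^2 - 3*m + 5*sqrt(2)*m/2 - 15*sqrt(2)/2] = 2*m - 3 + 5*sqrt(2)/2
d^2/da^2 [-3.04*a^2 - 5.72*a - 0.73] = -6.08000000000000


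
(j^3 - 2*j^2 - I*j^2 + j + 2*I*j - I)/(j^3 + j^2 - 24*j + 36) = (j^3 - j^2*(2 + I) + j*(1 + 2*I) - I)/(j^3 + j^2 - 24*j + 36)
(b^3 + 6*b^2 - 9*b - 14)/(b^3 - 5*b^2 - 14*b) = (-b^3 - 6*b^2 + 9*b + 14)/(b*(-b^2 + 5*b + 14))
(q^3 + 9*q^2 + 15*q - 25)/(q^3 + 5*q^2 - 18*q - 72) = (q^3 + 9*q^2 + 15*q - 25)/(q^3 + 5*q^2 - 18*q - 72)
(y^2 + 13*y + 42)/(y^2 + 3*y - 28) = (y + 6)/(y - 4)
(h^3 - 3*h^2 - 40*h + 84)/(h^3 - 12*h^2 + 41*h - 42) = (h + 6)/(h - 3)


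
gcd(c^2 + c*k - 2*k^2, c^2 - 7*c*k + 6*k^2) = c - k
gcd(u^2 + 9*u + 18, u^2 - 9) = u + 3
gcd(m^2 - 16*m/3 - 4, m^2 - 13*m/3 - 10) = m - 6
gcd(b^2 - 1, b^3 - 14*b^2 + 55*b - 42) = b - 1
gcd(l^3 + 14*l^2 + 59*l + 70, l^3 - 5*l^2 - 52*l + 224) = l + 7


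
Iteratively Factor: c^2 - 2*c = (c)*(c - 2)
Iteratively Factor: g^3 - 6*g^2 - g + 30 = (g - 3)*(g^2 - 3*g - 10) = (g - 3)*(g + 2)*(g - 5)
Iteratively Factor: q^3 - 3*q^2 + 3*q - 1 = (q - 1)*(q^2 - 2*q + 1) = (q - 1)^2*(q - 1)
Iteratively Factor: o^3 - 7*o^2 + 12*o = (o - 4)*(o^2 - 3*o) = (o - 4)*(o - 3)*(o)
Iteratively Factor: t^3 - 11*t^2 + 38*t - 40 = (t - 5)*(t^2 - 6*t + 8) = (t - 5)*(t - 4)*(t - 2)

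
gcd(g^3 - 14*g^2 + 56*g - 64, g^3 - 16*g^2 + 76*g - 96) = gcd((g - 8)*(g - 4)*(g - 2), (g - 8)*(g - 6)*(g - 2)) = g^2 - 10*g + 16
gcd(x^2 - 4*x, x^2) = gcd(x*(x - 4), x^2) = x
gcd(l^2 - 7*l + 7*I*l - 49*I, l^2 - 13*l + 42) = l - 7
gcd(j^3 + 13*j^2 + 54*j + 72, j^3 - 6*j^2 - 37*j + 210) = j + 6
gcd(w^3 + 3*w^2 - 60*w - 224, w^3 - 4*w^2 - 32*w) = w^2 - 4*w - 32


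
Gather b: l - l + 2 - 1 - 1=0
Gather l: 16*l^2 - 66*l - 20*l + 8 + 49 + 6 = 16*l^2 - 86*l + 63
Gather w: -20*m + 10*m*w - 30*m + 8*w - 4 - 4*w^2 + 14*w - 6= -50*m - 4*w^2 + w*(10*m + 22) - 10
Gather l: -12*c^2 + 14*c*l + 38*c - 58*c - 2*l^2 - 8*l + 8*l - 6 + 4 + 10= -12*c^2 + 14*c*l - 20*c - 2*l^2 + 8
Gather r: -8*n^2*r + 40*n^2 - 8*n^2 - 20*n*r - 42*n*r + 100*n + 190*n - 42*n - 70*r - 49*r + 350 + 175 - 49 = 32*n^2 + 248*n + r*(-8*n^2 - 62*n - 119) + 476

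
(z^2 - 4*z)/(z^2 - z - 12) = z/(z + 3)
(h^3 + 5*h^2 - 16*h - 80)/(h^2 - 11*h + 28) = (h^2 + 9*h + 20)/(h - 7)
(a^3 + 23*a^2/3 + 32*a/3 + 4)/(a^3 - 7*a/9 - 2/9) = 3*(a^2 + 7*a + 6)/(3*a^2 - 2*a - 1)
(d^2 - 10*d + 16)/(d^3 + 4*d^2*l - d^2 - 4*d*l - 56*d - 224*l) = (d - 2)/(d^2 + 4*d*l + 7*d + 28*l)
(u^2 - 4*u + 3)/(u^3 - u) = (u - 3)/(u*(u + 1))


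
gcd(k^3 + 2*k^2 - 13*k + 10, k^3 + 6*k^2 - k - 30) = k^2 + 3*k - 10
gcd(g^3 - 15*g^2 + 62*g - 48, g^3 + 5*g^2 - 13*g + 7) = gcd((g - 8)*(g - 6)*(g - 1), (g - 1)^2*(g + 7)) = g - 1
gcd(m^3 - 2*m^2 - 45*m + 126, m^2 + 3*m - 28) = m + 7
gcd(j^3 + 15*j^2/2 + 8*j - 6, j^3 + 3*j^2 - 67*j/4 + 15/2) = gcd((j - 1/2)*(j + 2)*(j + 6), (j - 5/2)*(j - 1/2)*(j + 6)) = j^2 + 11*j/2 - 3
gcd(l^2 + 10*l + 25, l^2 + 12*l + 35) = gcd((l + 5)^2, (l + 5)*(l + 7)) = l + 5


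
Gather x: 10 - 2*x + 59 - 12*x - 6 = 63 - 14*x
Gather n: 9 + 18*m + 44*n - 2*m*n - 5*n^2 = 18*m - 5*n^2 + n*(44 - 2*m) + 9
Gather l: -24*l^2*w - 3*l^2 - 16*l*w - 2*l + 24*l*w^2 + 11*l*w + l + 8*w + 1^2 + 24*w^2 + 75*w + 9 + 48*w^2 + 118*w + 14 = l^2*(-24*w - 3) + l*(24*w^2 - 5*w - 1) + 72*w^2 + 201*w + 24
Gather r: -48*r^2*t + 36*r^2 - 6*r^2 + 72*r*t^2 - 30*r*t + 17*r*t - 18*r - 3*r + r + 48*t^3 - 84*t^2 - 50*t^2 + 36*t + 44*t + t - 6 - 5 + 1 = r^2*(30 - 48*t) + r*(72*t^2 - 13*t - 20) + 48*t^3 - 134*t^2 + 81*t - 10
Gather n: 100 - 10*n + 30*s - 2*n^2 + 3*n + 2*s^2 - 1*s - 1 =-2*n^2 - 7*n + 2*s^2 + 29*s + 99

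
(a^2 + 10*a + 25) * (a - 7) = a^3 + 3*a^2 - 45*a - 175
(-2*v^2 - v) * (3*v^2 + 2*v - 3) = -6*v^4 - 7*v^3 + 4*v^2 + 3*v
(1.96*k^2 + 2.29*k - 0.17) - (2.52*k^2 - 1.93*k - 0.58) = -0.56*k^2 + 4.22*k + 0.41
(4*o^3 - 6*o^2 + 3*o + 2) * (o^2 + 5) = 4*o^5 - 6*o^4 + 23*o^3 - 28*o^2 + 15*o + 10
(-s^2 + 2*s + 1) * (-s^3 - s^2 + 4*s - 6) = s^5 - s^4 - 7*s^3 + 13*s^2 - 8*s - 6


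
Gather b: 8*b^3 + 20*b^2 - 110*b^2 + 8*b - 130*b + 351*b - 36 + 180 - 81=8*b^3 - 90*b^2 + 229*b + 63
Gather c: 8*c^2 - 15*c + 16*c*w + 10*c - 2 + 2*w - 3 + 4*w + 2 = 8*c^2 + c*(16*w - 5) + 6*w - 3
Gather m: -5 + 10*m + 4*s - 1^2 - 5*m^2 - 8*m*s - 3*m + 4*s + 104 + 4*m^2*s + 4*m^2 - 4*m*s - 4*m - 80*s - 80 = m^2*(4*s - 1) + m*(3 - 12*s) - 72*s + 18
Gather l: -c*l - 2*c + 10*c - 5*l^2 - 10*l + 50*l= 8*c - 5*l^2 + l*(40 - c)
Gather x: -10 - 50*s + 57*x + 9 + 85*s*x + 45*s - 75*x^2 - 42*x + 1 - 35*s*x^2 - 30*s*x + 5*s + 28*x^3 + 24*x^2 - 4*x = 28*x^3 + x^2*(-35*s - 51) + x*(55*s + 11)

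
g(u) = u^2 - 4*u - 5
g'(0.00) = -4.00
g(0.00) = -5.00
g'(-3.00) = -10.00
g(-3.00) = 16.00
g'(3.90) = 3.80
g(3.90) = -5.39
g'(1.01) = -1.98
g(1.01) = -8.02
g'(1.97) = -0.06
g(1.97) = -9.00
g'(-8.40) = -20.80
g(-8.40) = 99.16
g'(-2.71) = -9.42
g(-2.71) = 13.18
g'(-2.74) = -9.48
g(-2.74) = 13.47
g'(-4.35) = -12.70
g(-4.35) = 31.32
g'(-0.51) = -5.02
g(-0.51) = -2.70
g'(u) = 2*u - 4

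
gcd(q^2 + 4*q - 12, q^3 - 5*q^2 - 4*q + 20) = q - 2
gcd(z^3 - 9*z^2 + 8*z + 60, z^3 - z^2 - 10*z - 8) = z + 2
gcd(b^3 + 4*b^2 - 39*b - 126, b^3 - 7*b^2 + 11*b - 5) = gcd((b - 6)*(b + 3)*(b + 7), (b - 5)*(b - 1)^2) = 1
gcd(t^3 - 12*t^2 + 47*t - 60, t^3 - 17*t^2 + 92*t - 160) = t^2 - 9*t + 20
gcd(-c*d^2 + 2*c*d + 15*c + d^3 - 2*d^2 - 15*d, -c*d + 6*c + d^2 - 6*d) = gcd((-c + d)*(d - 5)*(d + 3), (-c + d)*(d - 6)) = c - d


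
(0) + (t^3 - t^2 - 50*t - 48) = t^3 - t^2 - 50*t - 48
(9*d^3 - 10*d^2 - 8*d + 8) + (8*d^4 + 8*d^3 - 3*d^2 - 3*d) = 8*d^4 + 17*d^3 - 13*d^2 - 11*d + 8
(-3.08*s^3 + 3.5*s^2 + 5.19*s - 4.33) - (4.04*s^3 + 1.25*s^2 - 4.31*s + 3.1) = -7.12*s^3 + 2.25*s^2 + 9.5*s - 7.43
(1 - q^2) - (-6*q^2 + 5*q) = 5*q^2 - 5*q + 1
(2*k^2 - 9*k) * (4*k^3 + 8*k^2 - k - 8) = 8*k^5 - 20*k^4 - 74*k^3 - 7*k^2 + 72*k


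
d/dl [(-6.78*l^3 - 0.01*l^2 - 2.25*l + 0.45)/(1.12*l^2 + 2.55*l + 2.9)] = (-7.5936*l^4 - 34.578*l^3 - 56.4915*l^2 - 1.066*l - 7.6725)/(1.2544*l^4 + 5.712*l^3 + 12.9985*l^2 + 14.79*l + 8.41)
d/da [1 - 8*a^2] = -16*a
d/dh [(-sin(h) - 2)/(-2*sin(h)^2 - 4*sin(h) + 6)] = (-4*sin(h) + cos(h)^2 - 8)*cos(h)/(2*(sin(h)^2 + 2*sin(h) - 3)^2)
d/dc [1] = 0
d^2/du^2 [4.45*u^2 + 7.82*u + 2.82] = 8.90000000000000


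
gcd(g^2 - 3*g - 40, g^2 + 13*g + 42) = 1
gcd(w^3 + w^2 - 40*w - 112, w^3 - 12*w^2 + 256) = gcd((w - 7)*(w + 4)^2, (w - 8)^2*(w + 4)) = w + 4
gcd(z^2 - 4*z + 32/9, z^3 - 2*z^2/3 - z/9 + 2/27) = 1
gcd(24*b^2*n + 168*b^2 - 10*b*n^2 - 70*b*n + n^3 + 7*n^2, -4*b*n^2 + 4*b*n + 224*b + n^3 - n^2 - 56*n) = 4*b*n + 28*b - n^2 - 7*n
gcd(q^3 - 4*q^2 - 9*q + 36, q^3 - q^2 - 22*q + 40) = q - 4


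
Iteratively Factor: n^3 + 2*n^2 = (n)*(n^2 + 2*n) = n*(n + 2)*(n)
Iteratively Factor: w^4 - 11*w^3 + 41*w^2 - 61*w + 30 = (w - 2)*(w^3 - 9*w^2 + 23*w - 15) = (w - 2)*(w - 1)*(w^2 - 8*w + 15) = (w - 3)*(w - 2)*(w - 1)*(w - 5)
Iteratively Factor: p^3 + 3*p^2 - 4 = (p - 1)*(p^2 + 4*p + 4) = (p - 1)*(p + 2)*(p + 2)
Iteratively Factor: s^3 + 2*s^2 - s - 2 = (s + 1)*(s^2 + s - 2) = (s + 1)*(s + 2)*(s - 1)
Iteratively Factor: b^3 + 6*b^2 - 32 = (b + 4)*(b^2 + 2*b - 8) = (b - 2)*(b + 4)*(b + 4)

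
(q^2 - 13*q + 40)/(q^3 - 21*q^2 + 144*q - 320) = 1/(q - 8)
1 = 1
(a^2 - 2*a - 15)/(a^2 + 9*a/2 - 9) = 2*(a^2 - 2*a - 15)/(2*a^2 + 9*a - 18)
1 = 1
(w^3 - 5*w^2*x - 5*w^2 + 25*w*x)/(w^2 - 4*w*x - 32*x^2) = w*(-w^2 + 5*w*x + 5*w - 25*x)/(-w^2 + 4*w*x + 32*x^2)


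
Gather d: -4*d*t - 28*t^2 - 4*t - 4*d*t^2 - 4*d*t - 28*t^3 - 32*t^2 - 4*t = d*(-4*t^2 - 8*t) - 28*t^3 - 60*t^2 - 8*t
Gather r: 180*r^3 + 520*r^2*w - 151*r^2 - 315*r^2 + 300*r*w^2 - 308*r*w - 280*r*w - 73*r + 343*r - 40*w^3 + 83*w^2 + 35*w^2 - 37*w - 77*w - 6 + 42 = 180*r^3 + r^2*(520*w - 466) + r*(300*w^2 - 588*w + 270) - 40*w^3 + 118*w^2 - 114*w + 36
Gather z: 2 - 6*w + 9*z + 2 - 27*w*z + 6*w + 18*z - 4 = z*(27 - 27*w)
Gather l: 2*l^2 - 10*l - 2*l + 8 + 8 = 2*l^2 - 12*l + 16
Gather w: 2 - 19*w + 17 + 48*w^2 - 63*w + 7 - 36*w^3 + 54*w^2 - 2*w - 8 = -36*w^3 + 102*w^2 - 84*w + 18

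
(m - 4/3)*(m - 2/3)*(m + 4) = m^3 + 2*m^2 - 64*m/9 + 32/9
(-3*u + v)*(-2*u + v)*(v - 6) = 6*u^2*v - 36*u^2 - 5*u*v^2 + 30*u*v + v^3 - 6*v^2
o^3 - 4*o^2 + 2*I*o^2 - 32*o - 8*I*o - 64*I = (o - 8)*(o + 4)*(o + 2*I)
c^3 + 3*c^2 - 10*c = c*(c - 2)*(c + 5)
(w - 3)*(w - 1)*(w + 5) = w^3 + w^2 - 17*w + 15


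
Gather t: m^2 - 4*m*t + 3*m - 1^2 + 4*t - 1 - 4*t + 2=m^2 - 4*m*t + 3*m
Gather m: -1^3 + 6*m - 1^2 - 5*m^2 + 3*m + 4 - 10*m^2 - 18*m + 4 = -15*m^2 - 9*m + 6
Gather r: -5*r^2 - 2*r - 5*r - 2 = -5*r^2 - 7*r - 2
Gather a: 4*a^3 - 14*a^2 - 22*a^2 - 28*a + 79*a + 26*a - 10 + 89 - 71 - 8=4*a^3 - 36*a^2 + 77*a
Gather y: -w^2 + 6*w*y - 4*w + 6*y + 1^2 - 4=-w^2 - 4*w + y*(6*w + 6) - 3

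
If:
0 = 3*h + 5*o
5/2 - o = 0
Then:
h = -25/6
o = 5/2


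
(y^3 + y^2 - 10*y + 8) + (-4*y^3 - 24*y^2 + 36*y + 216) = -3*y^3 - 23*y^2 + 26*y + 224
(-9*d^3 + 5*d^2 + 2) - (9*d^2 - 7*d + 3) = -9*d^3 - 4*d^2 + 7*d - 1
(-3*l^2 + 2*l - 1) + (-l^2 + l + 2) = -4*l^2 + 3*l + 1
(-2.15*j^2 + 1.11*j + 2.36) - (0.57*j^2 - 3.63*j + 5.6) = -2.72*j^2 + 4.74*j - 3.24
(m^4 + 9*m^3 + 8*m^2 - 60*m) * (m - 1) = m^5 + 8*m^4 - m^3 - 68*m^2 + 60*m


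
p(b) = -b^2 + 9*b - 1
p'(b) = 9 - 2*b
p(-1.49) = -16.63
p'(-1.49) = 11.98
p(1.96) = 12.80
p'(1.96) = 5.08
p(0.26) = 1.27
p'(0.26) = 8.48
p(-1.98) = -22.74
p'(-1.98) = 12.96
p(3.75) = 18.69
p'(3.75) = 1.50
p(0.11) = -0.02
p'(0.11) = 8.78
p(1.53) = 10.43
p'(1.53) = 5.94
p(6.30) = 16.01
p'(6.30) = -3.60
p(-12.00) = -253.00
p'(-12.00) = 33.00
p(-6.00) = -91.00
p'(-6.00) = 21.00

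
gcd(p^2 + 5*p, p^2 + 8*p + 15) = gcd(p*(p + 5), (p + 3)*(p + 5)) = p + 5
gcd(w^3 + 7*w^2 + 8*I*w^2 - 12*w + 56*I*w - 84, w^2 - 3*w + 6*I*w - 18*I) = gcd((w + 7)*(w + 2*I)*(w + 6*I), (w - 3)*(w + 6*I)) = w + 6*I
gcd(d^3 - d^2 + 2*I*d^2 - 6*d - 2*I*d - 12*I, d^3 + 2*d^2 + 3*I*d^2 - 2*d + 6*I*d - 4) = d^2 + d*(2 + 2*I) + 4*I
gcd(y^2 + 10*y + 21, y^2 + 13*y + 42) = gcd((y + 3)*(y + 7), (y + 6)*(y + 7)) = y + 7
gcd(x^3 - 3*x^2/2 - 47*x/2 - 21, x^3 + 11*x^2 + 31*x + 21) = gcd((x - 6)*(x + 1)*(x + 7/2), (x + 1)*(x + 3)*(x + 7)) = x + 1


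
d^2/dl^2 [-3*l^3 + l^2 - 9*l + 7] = 2 - 18*l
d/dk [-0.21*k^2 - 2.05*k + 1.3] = -0.42*k - 2.05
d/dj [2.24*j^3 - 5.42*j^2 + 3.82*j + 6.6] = 6.72*j^2 - 10.84*j + 3.82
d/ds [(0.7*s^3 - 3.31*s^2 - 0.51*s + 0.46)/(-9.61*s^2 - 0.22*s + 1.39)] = (-6.72699999999999*s^4 - 0.308*s^3 - 1.2539*s^2 - 0.360599999999998*s - 0.6077)/(92.3521*s^4 + 4.2284*s^3 - 26.6674*s^2 - 0.6116*s + 1.9321)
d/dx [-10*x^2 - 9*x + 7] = -20*x - 9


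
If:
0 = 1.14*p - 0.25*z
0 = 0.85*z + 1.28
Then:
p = -0.33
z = -1.51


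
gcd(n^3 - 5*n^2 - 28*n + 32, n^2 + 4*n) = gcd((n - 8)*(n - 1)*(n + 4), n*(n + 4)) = n + 4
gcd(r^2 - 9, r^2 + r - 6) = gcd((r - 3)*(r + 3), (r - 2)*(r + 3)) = r + 3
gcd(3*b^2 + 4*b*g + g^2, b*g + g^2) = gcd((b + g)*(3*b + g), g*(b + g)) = b + g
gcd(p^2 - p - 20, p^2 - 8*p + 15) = p - 5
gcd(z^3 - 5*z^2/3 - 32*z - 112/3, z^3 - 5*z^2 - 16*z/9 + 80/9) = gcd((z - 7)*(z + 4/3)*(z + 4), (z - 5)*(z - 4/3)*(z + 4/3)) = z + 4/3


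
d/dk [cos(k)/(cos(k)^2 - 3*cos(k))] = sin(k)/(cos(k) - 3)^2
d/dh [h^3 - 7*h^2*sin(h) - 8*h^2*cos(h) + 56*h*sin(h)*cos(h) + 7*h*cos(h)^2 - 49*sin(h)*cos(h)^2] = 8*h^2*sin(h) - 7*h^2*cos(h) + 3*h^2 - 14*h*sin(h) - 7*h*sin(2*h) - 16*h*cos(h) + 56*h*cos(2*h) + 28*sin(2*h) - 49*cos(h)/4 + 7*cos(2*h)/2 - 147*cos(3*h)/4 + 7/2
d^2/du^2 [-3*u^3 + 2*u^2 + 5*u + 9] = 4 - 18*u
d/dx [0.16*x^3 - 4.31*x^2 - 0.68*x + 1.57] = 0.48*x^2 - 8.62*x - 0.68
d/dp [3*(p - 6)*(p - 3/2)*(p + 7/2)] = 9*p^2 - 24*p - 207/4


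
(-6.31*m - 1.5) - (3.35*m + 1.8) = -9.66*m - 3.3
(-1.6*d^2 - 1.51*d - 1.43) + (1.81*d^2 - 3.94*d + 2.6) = 0.21*d^2 - 5.45*d + 1.17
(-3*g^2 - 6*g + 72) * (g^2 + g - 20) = -3*g^4 - 9*g^3 + 126*g^2 + 192*g - 1440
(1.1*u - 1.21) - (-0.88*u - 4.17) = 1.98*u + 2.96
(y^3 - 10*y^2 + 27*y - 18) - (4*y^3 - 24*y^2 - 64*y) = -3*y^3 + 14*y^2 + 91*y - 18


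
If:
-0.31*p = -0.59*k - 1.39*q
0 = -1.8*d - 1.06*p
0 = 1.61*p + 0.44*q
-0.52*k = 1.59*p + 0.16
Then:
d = 0.01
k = -0.23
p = -0.03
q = 0.09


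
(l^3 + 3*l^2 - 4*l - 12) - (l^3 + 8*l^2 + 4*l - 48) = -5*l^2 - 8*l + 36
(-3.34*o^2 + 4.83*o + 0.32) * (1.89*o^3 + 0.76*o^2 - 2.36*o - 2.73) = -6.3126*o^5 + 6.5903*o^4 + 12.158*o^3 - 2.0374*o^2 - 13.9411*o - 0.8736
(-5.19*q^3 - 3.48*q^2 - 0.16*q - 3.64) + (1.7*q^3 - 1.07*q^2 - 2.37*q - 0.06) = -3.49*q^3 - 4.55*q^2 - 2.53*q - 3.7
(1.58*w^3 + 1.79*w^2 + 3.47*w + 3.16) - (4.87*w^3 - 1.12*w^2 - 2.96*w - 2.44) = -3.29*w^3 + 2.91*w^2 + 6.43*w + 5.6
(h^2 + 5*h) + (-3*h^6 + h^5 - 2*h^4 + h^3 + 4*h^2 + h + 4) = -3*h^6 + h^5 - 2*h^4 + h^3 + 5*h^2 + 6*h + 4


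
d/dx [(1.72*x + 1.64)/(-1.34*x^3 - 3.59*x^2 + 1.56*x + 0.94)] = (4.6096*x^3 + 12.7676*x^2 + 11.7752*x - 0.9416)/(1.7956*x^6 + 9.6212*x^5 + 8.7073*x^4 - 13.72*x^3 - 4.3156*x^2 + 2.9328*x + 0.8836)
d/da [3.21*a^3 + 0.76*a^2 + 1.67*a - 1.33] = 9.63*a^2 + 1.52*a + 1.67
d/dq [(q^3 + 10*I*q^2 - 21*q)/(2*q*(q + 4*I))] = (q^2 + 8*I*q - 19)/(2*(q^2 + 8*I*q - 16))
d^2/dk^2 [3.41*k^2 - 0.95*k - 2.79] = 6.82000000000000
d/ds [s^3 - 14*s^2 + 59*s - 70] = 3*s^2 - 28*s + 59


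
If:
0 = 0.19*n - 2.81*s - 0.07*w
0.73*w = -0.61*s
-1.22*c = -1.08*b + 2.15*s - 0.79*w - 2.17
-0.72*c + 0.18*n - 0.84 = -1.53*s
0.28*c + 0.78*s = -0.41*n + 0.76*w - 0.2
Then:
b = -3.20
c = -1.09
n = 0.20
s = 0.01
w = -0.01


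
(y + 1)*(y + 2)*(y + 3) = y^3 + 6*y^2 + 11*y + 6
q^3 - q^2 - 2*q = q*(q - 2)*(q + 1)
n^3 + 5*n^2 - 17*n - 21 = (n - 3)*(n + 1)*(n + 7)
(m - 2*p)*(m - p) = m^2 - 3*m*p + 2*p^2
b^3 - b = b*(b - 1)*(b + 1)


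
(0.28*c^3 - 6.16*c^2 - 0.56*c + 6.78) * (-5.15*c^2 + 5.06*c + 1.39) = -1.442*c^5 + 33.1408*c^4 - 27.8964*c^3 - 46.313*c^2 + 33.5284*c + 9.4242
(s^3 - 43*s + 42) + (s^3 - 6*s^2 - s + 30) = 2*s^3 - 6*s^2 - 44*s + 72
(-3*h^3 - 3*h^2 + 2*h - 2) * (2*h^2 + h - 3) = -6*h^5 - 9*h^4 + 10*h^3 + 7*h^2 - 8*h + 6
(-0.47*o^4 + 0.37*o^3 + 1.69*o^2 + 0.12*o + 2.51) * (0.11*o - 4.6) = -0.0517*o^5 + 2.2027*o^4 - 1.5161*o^3 - 7.7608*o^2 - 0.2759*o - 11.546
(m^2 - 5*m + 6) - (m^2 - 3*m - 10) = 16 - 2*m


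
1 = 1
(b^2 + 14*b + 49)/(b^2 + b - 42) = (b + 7)/(b - 6)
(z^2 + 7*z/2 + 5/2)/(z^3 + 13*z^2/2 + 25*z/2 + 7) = (2*z + 5)/(2*z^2 + 11*z + 14)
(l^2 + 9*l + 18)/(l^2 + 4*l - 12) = (l + 3)/(l - 2)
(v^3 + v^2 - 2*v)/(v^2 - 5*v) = (v^2 + v - 2)/(v - 5)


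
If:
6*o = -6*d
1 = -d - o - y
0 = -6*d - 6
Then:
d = -1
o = 1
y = -1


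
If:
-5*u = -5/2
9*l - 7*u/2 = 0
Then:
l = 7/36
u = 1/2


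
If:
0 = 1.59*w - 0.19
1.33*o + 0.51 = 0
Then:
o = -0.38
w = 0.12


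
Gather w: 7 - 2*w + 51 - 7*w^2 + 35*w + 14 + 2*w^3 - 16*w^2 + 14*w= 2*w^3 - 23*w^2 + 47*w + 72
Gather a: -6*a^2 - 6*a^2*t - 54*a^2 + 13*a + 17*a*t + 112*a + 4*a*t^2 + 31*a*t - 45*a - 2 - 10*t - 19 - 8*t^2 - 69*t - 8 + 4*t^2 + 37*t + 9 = a^2*(-6*t - 60) + a*(4*t^2 + 48*t + 80) - 4*t^2 - 42*t - 20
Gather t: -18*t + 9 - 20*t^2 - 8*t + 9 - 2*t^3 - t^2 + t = -2*t^3 - 21*t^2 - 25*t + 18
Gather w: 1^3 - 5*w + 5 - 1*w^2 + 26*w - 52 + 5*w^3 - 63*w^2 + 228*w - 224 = 5*w^3 - 64*w^2 + 249*w - 270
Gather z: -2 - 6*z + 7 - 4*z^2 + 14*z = -4*z^2 + 8*z + 5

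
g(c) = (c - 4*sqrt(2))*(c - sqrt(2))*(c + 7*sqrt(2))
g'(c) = (c - 4*sqrt(2))*(c - sqrt(2)) + (c - 4*sqrt(2))*(c + 7*sqrt(2)) + (c - sqrt(2))*(c + 7*sqrt(2)) = 3*c^2 + 4*sqrt(2)*c - 62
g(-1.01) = 143.67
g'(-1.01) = -64.65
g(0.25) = 63.89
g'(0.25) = -60.40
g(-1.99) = 205.90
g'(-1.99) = -61.38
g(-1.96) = 204.05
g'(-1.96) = -61.56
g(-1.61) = 182.17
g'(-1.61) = -63.33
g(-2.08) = 211.39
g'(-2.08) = -60.79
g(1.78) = -16.56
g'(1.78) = -42.43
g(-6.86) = 314.79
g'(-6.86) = 40.37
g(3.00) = -54.35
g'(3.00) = -18.03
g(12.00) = 1470.49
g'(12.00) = 437.88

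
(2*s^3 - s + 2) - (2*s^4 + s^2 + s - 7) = -2*s^4 + 2*s^3 - s^2 - 2*s + 9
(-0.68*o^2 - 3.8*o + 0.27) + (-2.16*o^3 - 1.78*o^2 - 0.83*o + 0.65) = -2.16*o^3 - 2.46*o^2 - 4.63*o + 0.92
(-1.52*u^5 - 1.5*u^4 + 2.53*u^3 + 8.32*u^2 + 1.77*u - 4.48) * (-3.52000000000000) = 5.3504*u^5 + 5.28*u^4 - 8.9056*u^3 - 29.2864*u^2 - 6.2304*u + 15.7696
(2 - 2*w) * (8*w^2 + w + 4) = -16*w^3 + 14*w^2 - 6*w + 8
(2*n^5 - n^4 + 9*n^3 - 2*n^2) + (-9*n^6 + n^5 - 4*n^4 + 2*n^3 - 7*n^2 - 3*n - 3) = -9*n^6 + 3*n^5 - 5*n^4 + 11*n^3 - 9*n^2 - 3*n - 3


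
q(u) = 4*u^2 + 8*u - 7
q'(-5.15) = -33.20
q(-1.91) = -7.69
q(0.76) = 1.39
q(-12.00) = 473.00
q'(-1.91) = -7.28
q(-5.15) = 57.89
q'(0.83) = 14.64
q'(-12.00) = -88.00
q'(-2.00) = -8.00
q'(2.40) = 27.20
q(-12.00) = 473.00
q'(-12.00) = -88.00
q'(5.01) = 48.08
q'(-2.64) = -13.12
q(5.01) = 133.48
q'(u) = 8*u + 8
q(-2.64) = -0.24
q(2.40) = 35.24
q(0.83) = 2.40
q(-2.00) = -7.00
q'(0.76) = 14.08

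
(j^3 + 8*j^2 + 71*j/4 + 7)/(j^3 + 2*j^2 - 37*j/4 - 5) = (2*j + 7)/(2*j - 5)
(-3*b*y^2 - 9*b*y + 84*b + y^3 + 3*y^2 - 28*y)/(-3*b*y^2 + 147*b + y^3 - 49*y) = (y - 4)/(y - 7)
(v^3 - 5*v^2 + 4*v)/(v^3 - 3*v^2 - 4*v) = (v - 1)/(v + 1)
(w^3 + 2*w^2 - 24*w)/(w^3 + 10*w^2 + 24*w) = (w - 4)/(w + 4)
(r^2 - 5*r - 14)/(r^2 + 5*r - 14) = (r^2 - 5*r - 14)/(r^2 + 5*r - 14)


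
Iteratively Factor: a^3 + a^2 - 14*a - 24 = (a + 2)*(a^2 - a - 12) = (a - 4)*(a + 2)*(a + 3)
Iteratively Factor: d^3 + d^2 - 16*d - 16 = (d - 4)*(d^2 + 5*d + 4) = (d - 4)*(d + 4)*(d + 1)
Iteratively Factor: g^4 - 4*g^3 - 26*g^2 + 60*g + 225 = (g - 5)*(g^3 + g^2 - 21*g - 45) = (g - 5)*(g + 3)*(g^2 - 2*g - 15) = (g - 5)^2*(g + 3)*(g + 3)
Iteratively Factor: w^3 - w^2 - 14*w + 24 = (w - 3)*(w^2 + 2*w - 8) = (w - 3)*(w - 2)*(w + 4)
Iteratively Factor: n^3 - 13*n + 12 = (n - 1)*(n^2 + n - 12) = (n - 1)*(n + 4)*(n - 3)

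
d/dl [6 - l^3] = -3*l^2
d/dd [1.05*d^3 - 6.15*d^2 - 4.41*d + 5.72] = 3.15*d^2 - 12.3*d - 4.41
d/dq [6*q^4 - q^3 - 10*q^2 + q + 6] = 24*q^3 - 3*q^2 - 20*q + 1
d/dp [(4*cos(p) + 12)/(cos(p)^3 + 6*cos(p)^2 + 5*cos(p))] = 2*(75*cos(p) + 15*cos(2*p) + cos(3*p) + 45)*sin(p)/((cos(p) + 1)^2*(cos(p) + 5)^2*cos(p)^2)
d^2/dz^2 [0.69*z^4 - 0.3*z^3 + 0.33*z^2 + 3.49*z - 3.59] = 8.28*z^2 - 1.8*z + 0.66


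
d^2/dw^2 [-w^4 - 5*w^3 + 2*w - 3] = 6*w*(-2*w - 5)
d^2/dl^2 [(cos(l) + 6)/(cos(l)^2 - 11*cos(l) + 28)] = (-9*(1 - cos(2*l))^2*cos(l)/4 - 35*(1 - cos(2*l))^2/4 - 5839*cos(l)/2 - 198*cos(2*l) + 90*cos(3*l) + cos(5*l)/2 + 1569)/((cos(l) - 7)^3*(cos(l) - 4)^3)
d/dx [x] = 1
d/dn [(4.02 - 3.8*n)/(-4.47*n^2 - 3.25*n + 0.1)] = (-16.986*n^2 + 35.9388*n + 12.685)/(19.9809*n^4 + 29.055*n^3 + 9.6685*n^2 - 0.65*n + 0.01)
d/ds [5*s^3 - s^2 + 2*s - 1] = 15*s^2 - 2*s + 2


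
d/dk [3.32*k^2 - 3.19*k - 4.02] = 6.64*k - 3.19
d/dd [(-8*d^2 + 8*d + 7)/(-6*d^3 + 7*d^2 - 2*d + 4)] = 2*(-24*d^4 + 48*d^3 + 43*d^2 - 81*d + 23)/(36*d^6 - 84*d^5 + 73*d^4 - 76*d^3 + 60*d^2 - 16*d + 16)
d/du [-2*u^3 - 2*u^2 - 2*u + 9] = -6*u^2 - 4*u - 2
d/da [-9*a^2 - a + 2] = -18*a - 1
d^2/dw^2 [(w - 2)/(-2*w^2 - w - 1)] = 2*(-(w - 2)*(4*w + 1)^2 + 3*(2*w - 1)*(2*w^2 + w + 1))/(2*w^2 + w + 1)^3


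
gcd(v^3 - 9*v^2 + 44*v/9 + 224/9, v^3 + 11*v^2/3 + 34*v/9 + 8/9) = v + 4/3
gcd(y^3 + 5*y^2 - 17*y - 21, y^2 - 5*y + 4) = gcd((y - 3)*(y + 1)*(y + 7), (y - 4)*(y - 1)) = 1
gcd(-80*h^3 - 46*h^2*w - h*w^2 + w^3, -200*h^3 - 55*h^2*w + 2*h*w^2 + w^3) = -40*h^2 - 3*h*w + w^2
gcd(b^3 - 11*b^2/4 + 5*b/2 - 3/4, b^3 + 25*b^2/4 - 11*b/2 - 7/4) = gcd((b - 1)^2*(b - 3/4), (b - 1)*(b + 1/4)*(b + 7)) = b - 1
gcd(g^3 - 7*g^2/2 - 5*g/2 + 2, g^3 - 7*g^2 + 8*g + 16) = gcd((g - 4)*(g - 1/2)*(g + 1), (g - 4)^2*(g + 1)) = g^2 - 3*g - 4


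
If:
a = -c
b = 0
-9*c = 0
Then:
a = 0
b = 0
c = 0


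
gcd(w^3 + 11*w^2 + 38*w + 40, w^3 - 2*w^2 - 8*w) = w + 2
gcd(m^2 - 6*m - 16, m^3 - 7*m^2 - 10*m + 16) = m^2 - 6*m - 16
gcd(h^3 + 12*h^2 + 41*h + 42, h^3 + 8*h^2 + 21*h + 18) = h^2 + 5*h + 6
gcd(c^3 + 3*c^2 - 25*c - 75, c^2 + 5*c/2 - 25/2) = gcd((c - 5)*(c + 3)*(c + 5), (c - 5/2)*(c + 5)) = c + 5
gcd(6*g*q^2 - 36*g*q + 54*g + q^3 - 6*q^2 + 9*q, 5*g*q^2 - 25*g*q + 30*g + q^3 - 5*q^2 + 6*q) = q - 3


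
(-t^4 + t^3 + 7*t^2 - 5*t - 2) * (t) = -t^5 + t^4 + 7*t^3 - 5*t^2 - 2*t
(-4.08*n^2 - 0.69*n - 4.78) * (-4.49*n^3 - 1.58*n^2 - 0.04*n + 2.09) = 18.3192*n^5 + 9.5445*n^4 + 22.7156*n^3 - 0.947199999999999*n^2 - 1.2509*n - 9.9902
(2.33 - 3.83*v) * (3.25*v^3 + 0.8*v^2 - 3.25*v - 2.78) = -12.4475*v^4 + 4.5085*v^3 + 14.3115*v^2 + 3.0749*v - 6.4774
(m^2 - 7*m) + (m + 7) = m^2 - 6*m + 7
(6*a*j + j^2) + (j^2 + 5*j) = 6*a*j + 2*j^2 + 5*j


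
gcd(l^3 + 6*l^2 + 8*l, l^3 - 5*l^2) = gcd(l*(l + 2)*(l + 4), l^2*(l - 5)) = l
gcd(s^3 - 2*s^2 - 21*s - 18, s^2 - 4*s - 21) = s + 3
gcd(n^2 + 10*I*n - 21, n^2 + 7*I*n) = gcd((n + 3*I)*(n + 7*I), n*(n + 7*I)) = n + 7*I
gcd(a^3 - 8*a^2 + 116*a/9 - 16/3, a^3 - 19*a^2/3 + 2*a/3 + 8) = a^2 - 22*a/3 + 8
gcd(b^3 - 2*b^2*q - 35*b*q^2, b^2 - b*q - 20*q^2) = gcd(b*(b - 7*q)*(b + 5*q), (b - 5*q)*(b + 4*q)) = 1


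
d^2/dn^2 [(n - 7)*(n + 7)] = 2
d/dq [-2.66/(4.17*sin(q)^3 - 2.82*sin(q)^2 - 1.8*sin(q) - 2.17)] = (33.2766*sin(q)^2 - 15.0024*sin(q) - 4.788)*cos(q)/(-4.17*sin(q)^3 + 2.82*sin(q)^2 + 1.8*sin(q) + 2.17)^2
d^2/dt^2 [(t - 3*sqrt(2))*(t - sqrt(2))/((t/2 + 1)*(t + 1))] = 4*(-4*sqrt(2)*t^3 - 3*t^3 + 12*t^2 + 24*sqrt(2)*t + 54*t + 24*sqrt(2) + 46)/(t^6 + 9*t^5 + 33*t^4 + 63*t^3 + 66*t^2 + 36*t + 8)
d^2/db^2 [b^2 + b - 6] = 2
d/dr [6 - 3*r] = -3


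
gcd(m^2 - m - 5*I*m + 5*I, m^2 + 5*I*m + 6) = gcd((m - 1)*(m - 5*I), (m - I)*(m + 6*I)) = 1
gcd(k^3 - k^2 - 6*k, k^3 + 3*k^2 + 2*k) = k^2 + 2*k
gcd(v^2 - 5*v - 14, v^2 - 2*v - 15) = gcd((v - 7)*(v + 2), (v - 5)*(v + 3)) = 1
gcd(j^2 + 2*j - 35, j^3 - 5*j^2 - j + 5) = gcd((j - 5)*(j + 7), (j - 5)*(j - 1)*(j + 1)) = j - 5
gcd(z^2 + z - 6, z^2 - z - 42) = 1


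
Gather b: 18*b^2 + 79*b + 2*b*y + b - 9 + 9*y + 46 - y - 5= 18*b^2 + b*(2*y + 80) + 8*y + 32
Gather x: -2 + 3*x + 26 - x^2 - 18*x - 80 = -x^2 - 15*x - 56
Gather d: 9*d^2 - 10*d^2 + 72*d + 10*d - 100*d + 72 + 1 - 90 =-d^2 - 18*d - 17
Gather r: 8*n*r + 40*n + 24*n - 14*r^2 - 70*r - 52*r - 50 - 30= 64*n - 14*r^2 + r*(8*n - 122) - 80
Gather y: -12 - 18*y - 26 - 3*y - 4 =-21*y - 42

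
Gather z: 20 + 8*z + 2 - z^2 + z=-z^2 + 9*z + 22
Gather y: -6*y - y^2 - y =-y^2 - 7*y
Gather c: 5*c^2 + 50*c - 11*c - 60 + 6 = 5*c^2 + 39*c - 54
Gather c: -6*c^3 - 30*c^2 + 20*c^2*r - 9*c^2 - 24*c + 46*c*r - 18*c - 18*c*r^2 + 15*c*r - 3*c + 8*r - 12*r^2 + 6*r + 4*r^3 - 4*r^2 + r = -6*c^3 + c^2*(20*r - 39) + c*(-18*r^2 + 61*r - 45) + 4*r^3 - 16*r^2 + 15*r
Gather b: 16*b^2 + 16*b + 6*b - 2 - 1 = 16*b^2 + 22*b - 3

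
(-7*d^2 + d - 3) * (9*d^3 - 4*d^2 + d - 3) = -63*d^5 + 37*d^4 - 38*d^3 + 34*d^2 - 6*d + 9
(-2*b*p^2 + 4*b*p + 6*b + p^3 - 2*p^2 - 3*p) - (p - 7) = -2*b*p^2 + 4*b*p + 6*b + p^3 - 2*p^2 - 4*p + 7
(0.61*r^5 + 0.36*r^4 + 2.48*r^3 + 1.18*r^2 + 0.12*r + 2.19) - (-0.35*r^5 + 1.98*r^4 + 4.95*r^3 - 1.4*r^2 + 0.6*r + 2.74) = 0.96*r^5 - 1.62*r^4 - 2.47*r^3 + 2.58*r^2 - 0.48*r - 0.55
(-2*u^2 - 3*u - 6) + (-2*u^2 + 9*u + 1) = -4*u^2 + 6*u - 5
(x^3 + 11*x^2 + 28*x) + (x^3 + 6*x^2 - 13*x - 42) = 2*x^3 + 17*x^2 + 15*x - 42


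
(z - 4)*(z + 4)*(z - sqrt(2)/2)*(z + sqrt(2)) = z^4 + sqrt(2)*z^3/2 - 17*z^2 - 8*sqrt(2)*z + 16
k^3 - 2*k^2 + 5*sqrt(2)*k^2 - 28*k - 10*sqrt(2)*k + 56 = (k - 2)*(k - 2*sqrt(2))*(k + 7*sqrt(2))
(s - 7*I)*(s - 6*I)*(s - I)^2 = s^4 - 15*I*s^3 - 69*s^2 + 97*I*s + 42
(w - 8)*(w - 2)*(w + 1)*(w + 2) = w^4 - 7*w^3 - 12*w^2 + 28*w + 32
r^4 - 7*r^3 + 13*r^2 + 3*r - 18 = (r - 3)^2*(r - 2)*(r + 1)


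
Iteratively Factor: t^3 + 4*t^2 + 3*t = (t)*(t^2 + 4*t + 3) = t*(t + 3)*(t + 1)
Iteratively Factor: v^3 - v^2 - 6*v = (v - 3)*(v^2 + 2*v) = (v - 3)*(v + 2)*(v)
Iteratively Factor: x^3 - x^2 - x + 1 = (x - 1)*(x^2 - 1) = (x - 1)*(x + 1)*(x - 1)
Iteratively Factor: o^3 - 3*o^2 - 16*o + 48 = (o + 4)*(o^2 - 7*o + 12) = (o - 4)*(o + 4)*(o - 3)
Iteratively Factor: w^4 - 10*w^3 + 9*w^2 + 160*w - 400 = (w - 5)*(w^3 - 5*w^2 - 16*w + 80) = (w - 5)*(w - 4)*(w^2 - w - 20) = (w - 5)^2*(w - 4)*(w + 4)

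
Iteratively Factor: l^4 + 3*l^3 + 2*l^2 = (l + 2)*(l^3 + l^2) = l*(l + 2)*(l^2 + l) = l*(l + 1)*(l + 2)*(l)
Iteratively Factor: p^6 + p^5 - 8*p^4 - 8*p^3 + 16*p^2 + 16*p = (p + 2)*(p^5 - p^4 - 6*p^3 + 4*p^2 + 8*p) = (p - 2)*(p + 2)*(p^4 + p^3 - 4*p^2 - 4*p) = (p - 2)^2*(p + 2)*(p^3 + 3*p^2 + 2*p) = (p - 2)^2*(p + 1)*(p + 2)*(p^2 + 2*p) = (p - 2)^2*(p + 1)*(p + 2)^2*(p)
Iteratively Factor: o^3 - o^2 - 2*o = (o + 1)*(o^2 - 2*o) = o*(o + 1)*(o - 2)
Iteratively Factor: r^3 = (r)*(r^2) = r^2*(r)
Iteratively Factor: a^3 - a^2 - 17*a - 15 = (a - 5)*(a^2 + 4*a + 3) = (a - 5)*(a + 3)*(a + 1)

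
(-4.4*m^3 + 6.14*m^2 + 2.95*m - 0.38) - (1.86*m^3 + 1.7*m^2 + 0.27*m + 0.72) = -6.26*m^3 + 4.44*m^2 + 2.68*m - 1.1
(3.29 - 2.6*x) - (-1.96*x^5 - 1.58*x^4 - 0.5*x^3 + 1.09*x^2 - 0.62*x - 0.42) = 1.96*x^5 + 1.58*x^4 + 0.5*x^3 - 1.09*x^2 - 1.98*x + 3.71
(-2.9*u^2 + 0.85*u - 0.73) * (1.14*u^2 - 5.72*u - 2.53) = -3.306*u^4 + 17.557*u^3 + 1.6428*u^2 + 2.0251*u + 1.8469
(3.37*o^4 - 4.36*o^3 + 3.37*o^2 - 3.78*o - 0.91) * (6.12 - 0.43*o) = -1.4491*o^5 + 22.4992*o^4 - 28.1323*o^3 + 22.2498*o^2 - 22.7423*o - 5.5692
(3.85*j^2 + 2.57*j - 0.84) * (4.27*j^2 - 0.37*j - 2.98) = 16.4395*j^4 + 9.5494*j^3 - 16.0107*j^2 - 7.3478*j + 2.5032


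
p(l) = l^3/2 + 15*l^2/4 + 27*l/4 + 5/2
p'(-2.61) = -2.61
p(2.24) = 42.06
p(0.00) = 2.50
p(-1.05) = -1.03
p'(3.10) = 44.42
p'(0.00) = 6.75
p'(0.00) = 6.75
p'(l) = 3*l^2/2 + 15*l/2 + 27/4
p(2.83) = 62.97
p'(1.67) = 23.46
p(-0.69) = -0.54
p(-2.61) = 1.54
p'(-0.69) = 2.29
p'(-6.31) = 19.15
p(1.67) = 26.56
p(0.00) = 2.50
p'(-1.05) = 0.53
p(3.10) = 74.36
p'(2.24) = 31.08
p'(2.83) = 39.99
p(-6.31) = -16.40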